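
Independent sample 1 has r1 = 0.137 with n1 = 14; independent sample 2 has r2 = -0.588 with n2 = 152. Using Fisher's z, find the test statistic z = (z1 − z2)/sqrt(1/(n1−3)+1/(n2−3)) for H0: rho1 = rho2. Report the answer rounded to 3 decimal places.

2.600

z1 = atanh(0.137) = 0.137867,  z2 = atanh(-0.588) = -0.674604
SE = √(1/(n1−3) + 1/(n2−3)) = √(1/11 + 1/149) = √(0.0909091 + 0.0067114) = √0.0976205 = 0.312443
z = (z1 − z2)/SE = (0.137867 − (-0.674604)) / 0.312443 = 0.812471 / 0.312443 = 2.600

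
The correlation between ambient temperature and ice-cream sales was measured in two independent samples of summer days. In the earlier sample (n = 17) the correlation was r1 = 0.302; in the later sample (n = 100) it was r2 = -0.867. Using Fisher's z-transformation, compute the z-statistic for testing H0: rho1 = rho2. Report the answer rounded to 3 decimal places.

5.710

Fisher z-transforms: z1 = atanh(0.302) = 0.311719, z2 = atanh(-0.867) = -1.320870; difference d = 1.632589
Var(d) = 1/14 + 1/97 = 0.0714286 + 0.0103093 = 0.0817379
z = d/√Var(d) = 1.632589 / √0.0817379 = 1.632589 / 0.285898 = 5.710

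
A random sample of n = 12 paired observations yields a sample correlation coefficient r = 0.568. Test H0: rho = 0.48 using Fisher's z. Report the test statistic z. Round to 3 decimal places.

0.365

Fisher z: atanh(0.568) = 0.644565, atanh(0.48) = 0.522984
z = (z_r − z_0)·√(n−3) = (0.644565 − 0.522984)·√9 = 0.121581 · 3.000000 = 0.365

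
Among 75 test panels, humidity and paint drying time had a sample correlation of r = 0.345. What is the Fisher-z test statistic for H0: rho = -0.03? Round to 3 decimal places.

z_r = atanh(0.345) = 0.359757,  z_0 = atanh(-0.03) = -0.030009
SE = 1/√(n−3) = 1/√72 = 0.117851
z = (z_r − z_0)/SE = (0.359757 − (-0.030009)) / 0.117851 = 0.389766 / 0.117851 = 3.307

3.307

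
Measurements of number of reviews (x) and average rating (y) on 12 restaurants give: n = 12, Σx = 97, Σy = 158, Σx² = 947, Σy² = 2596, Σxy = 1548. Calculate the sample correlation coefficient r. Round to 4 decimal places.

S_xy = nΣxy − ΣxΣy = 12·1548 − 97·158 = 18576 − 15326 = 3250
S_xx = nΣx² − (Σx)² = 12·947 − 97² = 11364 − 9409 = 1955
S_yy = nΣy² − (Σy)² = 12·2596 − 158² = 31152 − 24964 = 6188
r = S_xy / √(S_xx·S_yy) = 3250 / √(1955·6188) = 3250 / √12097540 = 3250 / 3478.1518 = 0.9344

0.9344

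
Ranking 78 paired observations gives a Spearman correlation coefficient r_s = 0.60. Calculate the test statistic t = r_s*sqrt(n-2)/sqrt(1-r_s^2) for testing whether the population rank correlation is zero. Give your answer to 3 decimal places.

6.538

1 − r_s² = 1 − 0.3600 = 0.6400;  √(1−r_s²) = 0.800000
√(n−2) = √76 = 8.717798
t = r_s·√(n−2)/√(1−r_s²) = 0.60 · 8.717798 / 0.800000 = 6.538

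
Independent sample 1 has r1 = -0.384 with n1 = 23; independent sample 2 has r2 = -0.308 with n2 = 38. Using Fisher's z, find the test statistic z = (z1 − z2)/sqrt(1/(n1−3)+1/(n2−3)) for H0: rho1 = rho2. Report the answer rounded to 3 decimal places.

-0.308

z1 = atanh(-0.384) = -0.404743,  z2 = atanh(-0.308) = -0.318334
SE = √(1/(n1−3) + 1/(n2−3)) = √(1/20 + 1/35) = √(0.0500000 + 0.0285714) = √0.0785714 = 0.280306
z = (z1 − z2)/SE = (-0.404743 − (-0.318334)) / 0.280306 = -0.086409 / 0.280306 = -0.308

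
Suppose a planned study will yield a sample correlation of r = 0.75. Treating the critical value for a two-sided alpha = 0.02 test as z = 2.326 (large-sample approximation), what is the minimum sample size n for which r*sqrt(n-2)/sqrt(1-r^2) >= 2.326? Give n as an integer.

r√(n−2)/√(1−r²) ≥ 2.326  ⇔  n−2 ≥ (2.326)²·(1−r²)/r²
(1−r²)/r² = (1−0.5625)/0.5625 = 0.7778
n ≥ 2 + 5.410276·0.7778 = 2 + 4.2081 = 6.2081
⌈6.2081⌉ = 7

7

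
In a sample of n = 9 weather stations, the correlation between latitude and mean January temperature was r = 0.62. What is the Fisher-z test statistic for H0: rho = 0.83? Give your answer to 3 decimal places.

Fisher z: atanh(0.62) = 0.725005, atanh(0.83) = 1.188136
z = (z_r − z_0)·√(n−3) = (0.725005 − 1.188136)·√6 = -0.463131 · 2.449490 = -1.134

-1.134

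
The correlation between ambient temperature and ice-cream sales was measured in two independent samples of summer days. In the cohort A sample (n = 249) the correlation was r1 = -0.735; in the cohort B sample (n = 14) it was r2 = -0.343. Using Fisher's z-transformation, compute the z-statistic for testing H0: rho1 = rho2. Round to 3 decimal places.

-1.889

Fisher z-transforms: z1 = atanh(-0.735) = -0.939516, z2 = atanh(-0.343) = -0.357489; difference d = -0.582027
Var(d) = 1/246 + 1/11 = 0.0040650 + 0.0909091 = 0.0949741
z = d/√Var(d) = -0.582027 / √0.0949741 = -0.582027 / 0.308179 = -1.889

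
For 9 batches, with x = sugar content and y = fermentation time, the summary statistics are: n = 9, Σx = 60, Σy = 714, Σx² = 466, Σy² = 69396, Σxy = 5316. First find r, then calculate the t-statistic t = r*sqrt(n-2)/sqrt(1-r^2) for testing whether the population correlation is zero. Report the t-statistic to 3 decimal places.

Numerator: nΣxy − (Σx)(Σy) = 9·5316 − (60)(714) = 5004
Denominator: √[(nΣx²−(Σx)²)(nΣy²−(Σy)²)]
  nΣx²−(Σx)² = 9·466 − 3600 = 594;  nΣy²−(Σy)² = 9·69396 − 509796 = 114768
  √(594·114768) = √68172192 = 8256.6453
r = 5004 / 8256.6453 = 0.6061
t = r·√(n−2)/√(1−r²) = 0.6061·√7 / √(1−0.367357) = 1.603590 / 0.795389 = 2.016

2.016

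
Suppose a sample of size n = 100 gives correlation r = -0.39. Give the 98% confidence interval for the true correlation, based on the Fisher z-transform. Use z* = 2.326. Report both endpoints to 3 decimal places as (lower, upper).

Fisher z: z_r = atanh(r) = ½·ln((1+(-0.39))/(1−(-0.39))) = -0.411800
SE(z) = 1/√(n−3) = 1/√97 = 0.101535
98% ⇒ z* = 2.326; margin = 2.326·0.101535 = 0.236170
CI on z-scale: (-0.647970, -0.175630)
Back-transform: tanh(-0.647970) = -0.570302, tanh(-0.175630) = -0.173846

(-0.570, -0.174)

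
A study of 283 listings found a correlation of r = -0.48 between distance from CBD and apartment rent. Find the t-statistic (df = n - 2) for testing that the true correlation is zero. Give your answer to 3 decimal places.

-9.172

1 − r² = 1 − 0.2304 = 0.7696;  √(1−r²) = 0.877268
√(n−2) = √281 = 16.763055
t = r·√(n−2)/√(1−r²) = -0.48 · 16.763055 / 0.877268 = -9.172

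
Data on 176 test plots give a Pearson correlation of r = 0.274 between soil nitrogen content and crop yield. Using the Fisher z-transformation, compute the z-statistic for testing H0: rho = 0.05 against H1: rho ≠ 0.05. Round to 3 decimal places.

z_r = atanh(0.274) = 0.281183,  z_0 = atanh(0.05) = 0.050042
SE = 1/√(n−3) = 1/√173 = 0.076029
z = (z_r − z_0)/SE = (0.281183 − 0.050042) / 0.076029 = 0.231141 / 0.076029 = 3.040

3.040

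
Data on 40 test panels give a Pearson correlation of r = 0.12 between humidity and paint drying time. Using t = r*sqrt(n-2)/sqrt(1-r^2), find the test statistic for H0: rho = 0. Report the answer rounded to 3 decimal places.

0.745

1 − r² = 1 − 0.0144 = 0.9856;  √(1−r²) = 0.992774
√(n−2) = √38 = 6.164414
t = r·√(n−2)/√(1−r²) = 0.12 · 6.164414 / 0.992774 = 0.745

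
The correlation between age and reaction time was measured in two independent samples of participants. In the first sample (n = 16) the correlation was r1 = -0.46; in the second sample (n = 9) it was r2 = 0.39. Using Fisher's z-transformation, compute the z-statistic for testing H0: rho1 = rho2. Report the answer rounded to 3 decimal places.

z1 = atanh(-0.46) = -0.497311,  z2 = atanh(0.39) = 0.411800
SE = √(1/(n1−3) + 1/(n2−3)) = √(1/13 + 1/6) = √(0.0769231 + 0.1666667) = √0.2435898 = 0.493548
z = (z1 − z2)/SE = (-0.497311 − 0.411800) / 0.493548 = -0.909111 / 0.493548 = -1.842

-1.842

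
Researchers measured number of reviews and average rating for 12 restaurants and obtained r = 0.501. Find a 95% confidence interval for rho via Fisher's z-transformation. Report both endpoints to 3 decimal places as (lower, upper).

(-0.102, 0.835)

z_r = atanh(0.501) = 0.550640;  SE = 1/√(n−3) = 1/√9 = 0.333333
z-limits: 0.550640 ± 1.960·0.333333 = 0.550640 ± 0.653333 = [-0.102693, 1.203973]
ρ-limits: (tanh -0.102693, tanh 1.203973) = (-0.102, 0.835)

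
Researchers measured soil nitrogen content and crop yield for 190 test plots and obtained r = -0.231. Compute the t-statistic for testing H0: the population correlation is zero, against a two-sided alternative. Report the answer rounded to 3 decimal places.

1 − r² = 1 − 0.053361 = 0.946639;  √(1−r²) = 0.972954
√(n−2) = √188 = 13.711309
t = r·√(n−2)/√(1−r²) = -0.231 · 13.711309 / 0.972954 = -3.255

-3.255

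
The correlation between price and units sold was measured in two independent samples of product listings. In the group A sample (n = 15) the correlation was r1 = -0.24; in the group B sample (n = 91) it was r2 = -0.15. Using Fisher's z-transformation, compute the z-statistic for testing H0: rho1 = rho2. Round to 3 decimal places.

z1 = atanh(-0.24) = -0.244774,  z2 = atanh(-0.15) = -0.151140
SE = √(1/(n1−3) + 1/(n2−3)) = √(1/12 + 1/88) = √(0.0833333 + 0.0113636) = √0.0946969 = 0.307729
z = (z1 − z2)/SE = (-0.244774 − (-0.151140)) / 0.307729 = -0.093634 / 0.307729 = -0.304

-0.304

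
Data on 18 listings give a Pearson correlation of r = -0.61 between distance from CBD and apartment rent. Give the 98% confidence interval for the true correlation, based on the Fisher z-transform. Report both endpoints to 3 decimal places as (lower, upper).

Fisher z: z_r = atanh(r) = ½·ln((1+(-0.61))/(1−(-0.61))) = -0.708921
SE(z) = 1/√(n−3) = 1/√15 = 0.258199
98% ⇒ z* = 2.326; margin = 2.326·0.258199 = 0.600571
CI on z-scale: (-1.309492, -0.108350)
Back-transform: tanh(-1.309492) = -0.864147, tanh(-0.108350) = -0.107928

(-0.864, -0.108)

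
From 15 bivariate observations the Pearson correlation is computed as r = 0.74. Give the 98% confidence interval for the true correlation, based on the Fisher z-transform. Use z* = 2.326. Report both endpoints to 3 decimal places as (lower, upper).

z_r = atanh(0.74) = 0.950479;  SE = 1/√(n−3) = 1/√12 = 0.288675
z-limits: 0.950479 ± 2.326·0.288675 = 0.950479 ± 0.671458 = [0.279021, 1.621937]
ρ-limits: (tanh 0.279021, tanh 1.621937) = (0.272, 0.925)

(0.272, 0.925)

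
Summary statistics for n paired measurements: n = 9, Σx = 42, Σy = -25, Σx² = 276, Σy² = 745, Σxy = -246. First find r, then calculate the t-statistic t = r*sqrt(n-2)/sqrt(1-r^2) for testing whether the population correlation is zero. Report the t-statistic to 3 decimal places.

S_xy = nΣxy − ΣxΣy = 9·(-246) − 42·(-25) = -2214 − (-1050) = -1164
S_xx = nΣx² − (Σx)² = 9·276 − 42² = 2484 − 1764 = 720
S_yy = nΣy² − (Σy)² = 9·745 − (-25)² = 6705 − 625 = 6080
r = S_xy / √(S_xx·S_yy) = -1164 / √(720·6080) = -1164 / √4377600 = -1164 / 2092.2715 = -0.5563
t = r·√(n−2)/√(1−r²) = -0.5563·√7 / √(1−0.309470) = -1.471831 / 0.830981 = -1.771

-1.771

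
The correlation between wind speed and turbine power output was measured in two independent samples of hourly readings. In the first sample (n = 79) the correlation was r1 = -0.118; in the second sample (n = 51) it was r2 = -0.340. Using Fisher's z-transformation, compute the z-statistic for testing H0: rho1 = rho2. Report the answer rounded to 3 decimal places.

z1 = atanh(-0.118) = -0.118552,  z2 = atanh(-0.340) = -0.354093
SE = √(1/(n1−3) + 1/(n2−3)) = √(1/76 + 1/48) = √(0.0131579 + 0.0208333) = √0.0339912 = 0.184367
z = (z1 − z2)/SE = (-0.118552 − (-0.354093)) / 0.184367 = 0.235541 / 0.184367 = 1.278

1.278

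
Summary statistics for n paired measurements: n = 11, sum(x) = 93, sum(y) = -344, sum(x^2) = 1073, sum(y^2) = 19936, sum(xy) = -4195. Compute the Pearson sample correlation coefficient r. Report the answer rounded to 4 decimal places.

S_xy = nΣxy − ΣxΣy = 11·(-4195) − 93·(-344) = -46145 − (-31992) = -14153
S_xx = nΣx² − (Σx)² = 11·1073 − 93² = 11803 − 8649 = 3154
S_yy = nΣy² − (Σy)² = 11·19936 − (-344)² = 219296 − 118336 = 100960
r = S_xy / √(S_xx·S_yy) = -14153 / √(3154·100960) = -14153 / √318427840 = -14153 / 17844.5465 = -0.7931

-0.7931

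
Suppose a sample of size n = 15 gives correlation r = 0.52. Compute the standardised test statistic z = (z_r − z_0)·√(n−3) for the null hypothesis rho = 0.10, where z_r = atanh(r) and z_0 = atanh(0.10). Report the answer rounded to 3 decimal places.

1.649

Fisher z: atanh(0.52) = 0.576340, atanh(0.10) = 0.100335
z = (z_r − z_0)·√(n−3) = (0.576340 − 0.100335)·√12 = 0.476005 · 3.464102 = 1.649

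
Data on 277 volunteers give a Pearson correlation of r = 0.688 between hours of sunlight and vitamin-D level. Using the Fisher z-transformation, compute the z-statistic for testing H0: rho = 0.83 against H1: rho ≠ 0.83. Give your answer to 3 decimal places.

-5.694

z_r = atanh(0.688) = 0.844148,  z_0 = atanh(0.83) = 1.188136
SE = 1/√(n−3) = 1/√274 = 0.060412
z = (z_r − z_0)/SE = (0.844148 − 1.188136) / 0.060412 = -0.343988 / 0.060412 = -5.694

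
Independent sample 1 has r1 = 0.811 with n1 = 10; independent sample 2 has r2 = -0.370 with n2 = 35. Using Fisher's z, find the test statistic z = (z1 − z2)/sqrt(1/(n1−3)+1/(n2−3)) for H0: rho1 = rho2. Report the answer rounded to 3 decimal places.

3.639

z1 = atanh(0.811) = 1.129944,  z2 = atanh(-0.370) = -0.388423
SE = √(1/(n1−3) + 1/(n2−3)) = √(1/7 + 1/32) = √(0.1428571 + 0.0312500) = √0.1741071 = 0.417261
z = (z1 − z2)/SE = (1.129944 − (-0.388423)) / 0.417261 = 1.518367 / 0.417261 = 3.639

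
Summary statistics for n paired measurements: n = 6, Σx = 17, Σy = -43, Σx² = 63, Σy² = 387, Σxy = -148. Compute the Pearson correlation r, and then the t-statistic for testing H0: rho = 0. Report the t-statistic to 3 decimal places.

Numerator: nΣxy − (Σx)(Σy) = 6·(-148) − (17)(-43) = -157
Denominator: √[(nΣx²−(Σx)²)(nΣy²−(Σy)²)]
  nΣx²−(Σx)² = 6·63 − 289 = 89;  nΣy²−(Σy)² = 6·387 − 1849 = 473
  √(89·473) = √42097 = 205.1755
r = -157 / 205.1755 = -0.7652
t = r·√(n−2)/√(1−r²) = -0.7652·√4 / √(1−0.585531) = -1.530400 / 0.643793 = -2.377

-2.377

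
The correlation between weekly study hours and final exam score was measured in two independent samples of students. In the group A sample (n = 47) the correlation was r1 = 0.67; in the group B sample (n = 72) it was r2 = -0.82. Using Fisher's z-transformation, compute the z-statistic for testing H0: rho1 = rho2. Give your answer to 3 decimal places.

Fisher z-transforms: z1 = atanh(0.67) = 0.810743, z2 = atanh(-0.82) = -1.156817; difference d = 1.967560
Var(d) = 1/44 + 1/69 = 0.0227273 + 0.0144928 = 0.0372201
z = d/√Var(d) = 1.967560 / √0.0372201 = 1.967560 / 0.192925 = 10.199

10.199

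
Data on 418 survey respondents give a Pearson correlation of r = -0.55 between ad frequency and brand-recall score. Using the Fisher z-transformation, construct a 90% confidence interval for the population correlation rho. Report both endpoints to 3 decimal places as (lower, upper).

(-0.604, -0.491)

Fisher z: z_r = atanh(r) = ½·ln((1+(-0.55))/(1−(-0.55))) = -0.618381
SE(z) = 1/√(n−3) = 1/√415 = 0.049088
90% ⇒ z* = 1.645; margin = 1.645·0.049088 = 0.080750
CI on z-scale: (-0.699131, -0.537631)
Back-transform: tanh(-0.699131) = -0.603816, tanh(-0.537631) = -0.491193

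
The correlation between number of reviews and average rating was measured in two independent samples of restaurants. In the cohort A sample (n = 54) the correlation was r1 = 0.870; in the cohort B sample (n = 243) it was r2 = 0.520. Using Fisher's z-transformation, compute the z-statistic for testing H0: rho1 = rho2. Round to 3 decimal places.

4.908

z1 = atanh(0.870) = 1.333080,  z2 = atanh(0.520) = 0.576340
SE = √(1/(n1−3) + 1/(n2−3)) = √(1/51 + 1/240) = √(0.0196078 + 0.0041667) = √0.0237745 = 0.154190
z = (z1 − z2)/SE = (1.333080 − 0.576340) / 0.154190 = 0.756740 / 0.154190 = 4.908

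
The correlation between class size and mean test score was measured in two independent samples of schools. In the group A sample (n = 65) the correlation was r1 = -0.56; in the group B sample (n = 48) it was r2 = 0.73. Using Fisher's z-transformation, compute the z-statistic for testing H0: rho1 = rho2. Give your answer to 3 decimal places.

-7.974

Fisher z-transforms: z1 = atanh(-0.56) = -0.632833, z2 = atanh(0.73) = 0.928727; difference d = -1.561560
Var(d) = 1/62 + 1/45 = 0.0161290 + 0.0222222 = 0.0383512
z = d/√Var(d) = -1.561560 / √0.0383512 = -1.561560 / 0.195835 = -7.974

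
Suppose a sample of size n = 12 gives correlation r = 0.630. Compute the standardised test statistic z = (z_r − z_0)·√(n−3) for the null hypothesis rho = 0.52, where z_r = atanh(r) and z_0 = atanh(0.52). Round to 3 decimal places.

Fisher z: atanh(0.630) = 0.741416, atanh(0.52) = 0.576340
z = (z_r − z_0)·√(n−3) = (0.741416 − 0.576340)·√9 = 0.165076 · 3.000000 = 0.495

0.495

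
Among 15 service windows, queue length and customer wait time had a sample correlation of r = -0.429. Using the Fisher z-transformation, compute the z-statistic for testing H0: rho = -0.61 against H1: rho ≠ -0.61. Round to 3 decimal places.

z_r = atanh(-0.429) = -0.458670,  z_0 = atanh(-0.61) = -0.708921
SE = 1/√(n−3) = 1/√12 = 0.288675
z = (z_r − z_0)/SE = (-0.458670 − (-0.708921)) / 0.288675 = 0.250251 / 0.288675 = 0.867

0.867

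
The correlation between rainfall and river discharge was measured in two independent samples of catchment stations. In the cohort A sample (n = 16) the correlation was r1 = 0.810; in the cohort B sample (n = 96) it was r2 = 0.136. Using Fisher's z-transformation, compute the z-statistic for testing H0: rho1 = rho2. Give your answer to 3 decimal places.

z1 = atanh(0.810) = 1.127029,  z2 = atanh(0.136) = 0.136848
SE = √(1/(n1−3) + 1/(n2−3)) = √(1/13 + 1/93) = √(0.0769231 + 0.0107527) = √0.0876758 = 0.296101
z = (z1 − z2)/SE = (1.127029 − 0.136848) / 0.296101 = 0.990181 / 0.296101 = 3.344

3.344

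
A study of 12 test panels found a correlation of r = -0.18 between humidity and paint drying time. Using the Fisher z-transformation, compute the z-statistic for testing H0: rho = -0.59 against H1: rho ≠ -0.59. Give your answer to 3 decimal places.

z_r = atanh(-0.18) = -0.181983,  z_0 = atanh(-0.59) = -0.677666
SE = 1/√(n−3) = 1/√9 = 0.333333
z = (z_r − z_0)/SE = (-0.181983 − (-0.677666)) / 0.333333 = 0.495683 / 0.333333 = 1.487

1.487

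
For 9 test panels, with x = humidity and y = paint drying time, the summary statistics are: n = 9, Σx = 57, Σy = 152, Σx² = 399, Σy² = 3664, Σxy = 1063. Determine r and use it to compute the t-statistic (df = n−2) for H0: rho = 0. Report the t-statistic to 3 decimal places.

Numerator: nΣxy − (Σx)(Σy) = 9·1063 − (57)(152) = 903
Denominator: √[(nΣx²−(Σx)²)(nΣy²−(Σy)²)]
  nΣx²−(Σx)² = 9·399 − 3249 = 342;  nΣy²−(Σy)² = 9·3664 − 23104 = 9872
  √(342·9872) = √3376224 = 1837.4504
r = 903 / 1837.4504 = 0.4914
t = r·√(n−2)/√(1−r²) = 0.4914·√7 / √(1−0.241474) = 1.300122 / 0.870934 = 1.493

1.493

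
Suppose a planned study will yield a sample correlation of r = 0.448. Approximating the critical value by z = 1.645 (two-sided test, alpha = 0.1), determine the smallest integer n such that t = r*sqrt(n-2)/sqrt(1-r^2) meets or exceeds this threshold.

r√(n−2)/√(1−r²) ≥ 1.645  ⇔  n−2 ≥ (1.645)²·(1−r²)/r²
(1−r²)/r² = (1−0.200704)/0.200704 = 3.9825
n ≥ 2 + 2.706025·3.9825 = 2 + 10.7767 = 12.7767
⌈12.7767⌉ = 13

13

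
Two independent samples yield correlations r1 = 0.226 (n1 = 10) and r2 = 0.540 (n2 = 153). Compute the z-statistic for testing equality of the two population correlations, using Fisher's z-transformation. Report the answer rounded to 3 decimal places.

z1 = atanh(0.226) = 0.229970,  z2 = atanh(0.540) = 0.604156
SE = √(1/(n1−3) + 1/(n2−3)) = √(1/7 + 1/150) = √(0.1428571 + 0.0066667) = √0.1495238 = 0.386683
z = (z1 − z2)/SE = (0.229970 − 0.604156) / 0.386683 = -0.374186 / 0.386683 = -0.968

-0.968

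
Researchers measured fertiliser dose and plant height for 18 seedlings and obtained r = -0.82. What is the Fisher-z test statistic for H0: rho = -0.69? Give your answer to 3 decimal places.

z_r = atanh(-0.82) = -1.156817,  z_0 = atanh(-0.69) = -0.847956
SE = 1/√(n−3) = 1/√15 = 0.258199
z = (z_r − z_0)/SE = (-1.156817 − (-0.847956)) / 0.258199 = -0.308861 / 0.258199 = -1.196

-1.196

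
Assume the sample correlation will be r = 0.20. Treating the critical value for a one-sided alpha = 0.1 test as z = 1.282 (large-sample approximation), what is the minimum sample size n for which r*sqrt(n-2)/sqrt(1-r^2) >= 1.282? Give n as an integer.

42

r√(n−2)/√(1−r²) ≥ 1.282  ⇔  n−2 ≥ (1.282)²·(1−r²)/r²
(1−r²)/r² = (1−0.0400)/0.0400 = 24.0000
n ≥ 2 + 1.643524·24.0000 = 2 + 39.4446 = 41.4446
⌈41.4446⌉ = 42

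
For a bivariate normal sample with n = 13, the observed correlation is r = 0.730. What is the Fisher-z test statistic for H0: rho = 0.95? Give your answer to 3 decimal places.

-2.856

Fisher z: atanh(0.730) = 0.928727, atanh(0.95) = 1.831781
z = (z_r − z_0)·√(n−3) = (0.928727 − 1.831781)·√10 = -0.903054 · 3.162278 = -2.856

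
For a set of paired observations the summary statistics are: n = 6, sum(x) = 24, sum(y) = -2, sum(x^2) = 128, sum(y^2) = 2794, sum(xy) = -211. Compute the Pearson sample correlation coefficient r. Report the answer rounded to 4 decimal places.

-0.6790

S_xy = nΣxy − ΣxΣy = 6·(-211) − 24·(-2) = -1266 − (-48) = -1218
S_xx = nΣx² − (Σx)² = 6·128 − 24² = 768 − 576 = 192
S_yy = nΣy² − (Σy)² = 6·2794 − (-2)² = 16764 − 4 = 16760
r = S_xy / √(S_xx·S_yy) = -1218 / √(192·16760) = -1218 / √3217920 = -1218 / 1793.8562 = -0.6790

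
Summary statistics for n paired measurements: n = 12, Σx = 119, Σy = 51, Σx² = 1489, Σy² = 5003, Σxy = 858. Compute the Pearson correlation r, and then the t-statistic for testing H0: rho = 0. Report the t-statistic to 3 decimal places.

0.957

S_xy = nΣxy − ΣxΣy = 12·858 − 119·51 = 10296 − 6069 = 4227
S_xx = nΣx² − (Σx)² = 12·1489 − 119² = 17868 − 14161 = 3707
S_yy = nΣy² − (Σy)² = 12·5003 − 51² = 60036 − 2601 = 57435
r = S_xy / √(S_xx·S_yy) = 4227 / √(3707·57435) = 4227 / √212911545 = 4227 / 14591.4888 = 0.2897
t = r·√(n−2)/√(1−r²) = 0.2897·√10 / √(1−0.083926) = 0.916112 / 0.957118 = 0.957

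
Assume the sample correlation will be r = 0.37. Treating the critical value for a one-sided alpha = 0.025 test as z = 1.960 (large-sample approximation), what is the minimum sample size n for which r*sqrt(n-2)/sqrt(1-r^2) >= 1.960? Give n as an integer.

Need r·√(n−2)/√(1−r²) ≥ 1.960
√(n−2) ≥ 1.960·√(1−0.1369) / 0.37 = 1.960·0.929032 / 0.37 = 4.9214
n−2 ≥ 24.2202  ⇒  n ≥ 26.2202
Smallest integer n = 27

27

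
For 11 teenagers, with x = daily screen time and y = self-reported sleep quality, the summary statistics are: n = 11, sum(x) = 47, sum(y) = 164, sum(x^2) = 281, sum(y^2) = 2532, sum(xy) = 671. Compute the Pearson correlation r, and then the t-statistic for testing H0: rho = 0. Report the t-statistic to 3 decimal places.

-1.143

Numerator: nΣxy − (Σx)(Σy) = 11·671 − (47)(164) = -327
Denominator: √[(nΣx²−(Σx)²)(nΣy²−(Σy)²)]
  nΣx²−(Σx)² = 11·281 − 2209 = 882;  nΣy²−(Σy)² = 11·2532 − 26896 = 956
  √(882·956) = √843192 = 918.2549
r = -327 / 918.2549 = -0.3561
t = r·√(n−2)/√(1−r²) = -0.3561·√9 / √(1−0.126807) = -1.068300 / 0.934448 = -1.143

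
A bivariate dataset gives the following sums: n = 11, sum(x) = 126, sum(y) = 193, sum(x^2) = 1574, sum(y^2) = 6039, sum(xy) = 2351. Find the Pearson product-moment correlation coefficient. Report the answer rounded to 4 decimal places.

0.2382

S_xy = nΣxy − ΣxΣy = 11·2351 − 126·193 = 25861 − 24318 = 1543
S_xx = nΣx² − (Σx)² = 11·1574 − 126² = 17314 − 15876 = 1438
S_yy = nΣy² − (Σy)² = 11·6039 − 193² = 66429 − 37249 = 29180
r = S_xy / √(S_xx·S_yy) = 1543 / √(1438·29180) = 1543 / √41960840 = 1543 / 6477.7187 = 0.2382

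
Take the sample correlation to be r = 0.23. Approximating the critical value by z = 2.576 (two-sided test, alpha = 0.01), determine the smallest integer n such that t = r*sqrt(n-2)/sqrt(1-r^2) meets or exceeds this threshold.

121

Need r·√(n−2)/√(1−r²) ≥ 2.576
√(n−2) ≥ 2.576·√(1−0.0529) / 0.23 = 2.576·0.973191 / 0.23 = 10.8997
n−2 ≥ 118.8035  ⇒  n ≥ 120.8035
Smallest integer n = 121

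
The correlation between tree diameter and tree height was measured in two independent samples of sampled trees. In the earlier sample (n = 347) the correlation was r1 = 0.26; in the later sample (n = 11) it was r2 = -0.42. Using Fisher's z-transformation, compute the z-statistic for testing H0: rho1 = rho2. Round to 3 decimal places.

1.996

Fisher z-transforms: z1 = atanh(0.26) = 0.266108, z2 = atanh(-0.42) = -0.447692; difference d = 0.713800
Var(d) = 1/344 + 1/8 = 0.0029070 + 0.1250000 = 0.1279070
z = d/√Var(d) = 0.713800 / √0.1279070 = 0.713800 / 0.357641 = 1.996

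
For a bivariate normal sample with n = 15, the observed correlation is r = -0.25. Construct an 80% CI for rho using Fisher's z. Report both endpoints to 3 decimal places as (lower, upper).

Fisher z: z_r = atanh(r) = ½·ln((1+(-0.25))/(1−(-0.25))) = -0.255413
SE(z) = 1/√(n−3) = 1/√12 = 0.288675
80% ⇒ z* = 1.282; margin = 1.282·0.288675 = 0.370081
CI on z-scale: (-0.625494, 0.114668)
Back-transform: tanh(-0.625494) = -0.554942, tanh(0.114668) = 0.114168

(-0.555, 0.114)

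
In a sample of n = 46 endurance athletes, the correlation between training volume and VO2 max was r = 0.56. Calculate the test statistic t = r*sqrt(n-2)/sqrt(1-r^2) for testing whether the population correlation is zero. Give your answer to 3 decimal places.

4.484

t = r·√(n−2) / √(1−r²) with r = 0.56, n = 46
  = 0.56·√44 / √(1 − 0.3136)
  = 0.56·6.633250 / 0.828493
  = 3.714620 / 0.828493 = 4.484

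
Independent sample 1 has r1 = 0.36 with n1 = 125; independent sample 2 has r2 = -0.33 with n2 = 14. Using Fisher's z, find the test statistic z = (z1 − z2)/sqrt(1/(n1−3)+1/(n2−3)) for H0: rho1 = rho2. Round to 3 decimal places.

Fisher z-transforms: z1 = atanh(0.36) = 0.376886, z2 = atanh(-0.33) = -0.342828; difference d = 0.719714
Var(d) = 1/122 + 1/11 = 0.0081967 + 0.0909091 = 0.0991058
z = d/√Var(d) = 0.719714 / √0.0991058 = 0.719714 / 0.314811 = 2.286

2.286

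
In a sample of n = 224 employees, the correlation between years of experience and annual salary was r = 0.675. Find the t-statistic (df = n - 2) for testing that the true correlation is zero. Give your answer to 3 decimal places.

1 − r² = 1 − 0.455625 = 0.544375;  √(1−r²) = 0.737818
√(n−2) = √222 = 14.899664
t = r·√(n−2)/√(1−r²) = 0.675 · 14.899664 / 0.737818 = 13.631

13.631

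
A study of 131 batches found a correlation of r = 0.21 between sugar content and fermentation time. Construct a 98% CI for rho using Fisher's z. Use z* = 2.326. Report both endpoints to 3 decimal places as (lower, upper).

Fisher z: z_r = atanh(r) = ½·ln((1+0.21)/(1−0.21)) = 0.213171
SE(z) = 1/√(n−3) = 1/√128 = 0.088388
98% ⇒ z* = 2.326; margin = 2.326·0.088388 = 0.205590
CI on z-scale: (0.007581, 0.418761)
Back-transform: tanh(0.007581) = 0.007581, tanh(0.418761) = 0.395886

(0.008, 0.396)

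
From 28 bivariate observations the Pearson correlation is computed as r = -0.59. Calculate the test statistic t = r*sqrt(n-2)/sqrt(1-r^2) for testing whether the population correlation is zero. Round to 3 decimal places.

t = r·√(n−2) / √(1−r²) with r = -0.59, n = 28
  = -0.59·√26 / √(1 − 0.3481)
  = -0.59·5.099020 / 0.807403
  = -3.008422 / 0.807403 = -3.726

-3.726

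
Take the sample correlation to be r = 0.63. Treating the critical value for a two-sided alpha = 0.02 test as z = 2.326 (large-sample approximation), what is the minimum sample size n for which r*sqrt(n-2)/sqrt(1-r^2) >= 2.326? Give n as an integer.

r√(n−2)/√(1−r²) ≥ 2.326  ⇔  n−2 ≥ (2.326)²·(1−r²)/r²
(1−r²)/r² = (1−0.3969)/0.3969 = 1.5195
n ≥ 2 + 5.410276·1.5195 = 2 + 8.2209 = 10.2209
⌈10.2209⌉ = 11

11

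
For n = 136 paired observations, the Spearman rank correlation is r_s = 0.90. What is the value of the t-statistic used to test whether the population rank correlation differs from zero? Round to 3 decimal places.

23.901

1 − r_s² = 1 − 0.8100 = 0.1900;  √(1−r_s²) = 0.435890
√(n−2) = √134 = 11.575837
t = r_s·√(n−2)/√(1−r_s²) = 0.90 · 11.575837 / 0.435890 = 23.901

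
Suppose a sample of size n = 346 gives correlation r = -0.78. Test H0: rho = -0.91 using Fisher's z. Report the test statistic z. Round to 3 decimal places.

z_r = atanh(-0.78) = -1.045371,  z_0 = atanh(-0.91) = -1.527524
SE = 1/√(n−3) = 1/√343 = 0.053995
z = (z_r − z_0)/SE = (-1.045371 − (-1.527524)) / 0.053995 = 0.482153 / 0.053995 = 8.930

8.930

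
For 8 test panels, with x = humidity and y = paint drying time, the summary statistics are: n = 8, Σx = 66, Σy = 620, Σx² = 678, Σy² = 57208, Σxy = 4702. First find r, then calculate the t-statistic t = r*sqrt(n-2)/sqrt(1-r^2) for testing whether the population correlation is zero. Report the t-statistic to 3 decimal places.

-0.986

Numerator: nΣxy − (Σx)(Σy) = 8·4702 − (66)(620) = -3304
Denominator: √[(nΣx²−(Σx)²)(nΣy²−(Σy)²)]
  nΣx²−(Σx)² = 8·678 − 4356 = 1068;  nΣy²−(Σy)² = 8·57208 − 384400 = 73264
  √(1068·73264) = √78245952 = 8845.6742
r = -3304 / 8845.6742 = -0.3735
t = r·√(n−2)/√(1−r²) = -0.3735·√6 / √(1−0.139502) = -0.914884 / 0.927630 = -0.986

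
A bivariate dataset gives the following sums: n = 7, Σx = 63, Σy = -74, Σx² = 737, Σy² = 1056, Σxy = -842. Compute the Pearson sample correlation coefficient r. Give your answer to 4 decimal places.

-0.8159

S_xy = nΣxy − ΣxΣy = 7·(-842) − 63·(-74) = -5894 − (-4662) = -1232
S_xx = nΣx² − (Σx)² = 7·737 − 63² = 5159 − 3969 = 1190
S_yy = nΣy² − (Σy)² = 7·1056 − (-74)² = 7392 − 5476 = 1916
r = S_xy / √(S_xx·S_yy) = -1232 / √(1190·1916) = -1232 / √2280040 = -1232 / 1509.9801 = -0.8159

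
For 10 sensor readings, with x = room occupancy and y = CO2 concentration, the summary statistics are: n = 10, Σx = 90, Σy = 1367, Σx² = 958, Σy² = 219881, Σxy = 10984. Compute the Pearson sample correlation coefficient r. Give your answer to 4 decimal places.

S_xy = nΣxy − ΣxΣy = 10·10984 − 90·1367 = 109840 − 123030 = -13190
S_xx = nΣx² − (Σx)² = 10·958 − 90² = 9580 − 8100 = 1480
S_yy = nΣy² − (Σy)² = 10·219881 − 1367² = 2198810 − 1868689 = 330121
r = S_xy / √(S_xx·S_yy) = -13190 / √(1480·330121) = -13190 / √488579080 = -13190 / 22103.8250 = -0.5967

-0.5967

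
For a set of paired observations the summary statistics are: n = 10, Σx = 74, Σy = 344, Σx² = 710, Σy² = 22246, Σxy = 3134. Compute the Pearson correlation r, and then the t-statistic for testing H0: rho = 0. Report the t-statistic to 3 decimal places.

Numerator: nΣxy − (Σx)(Σy) = 10·3134 − (74)(344) = 5884
Denominator: √[(nΣx²−(Σx)²)(nΣy²−(Σy)²)]
  nΣx²−(Σx)² = 10·710 − 5476 = 1624;  nΣy²−(Σy)² = 10·22246 − 118336 = 104124
  √(1624·104124) = √169097376 = 13003.7447
r = 5884 / 13003.7447 = 0.4525
t = r·√(n−2)/√(1−r²) = 0.4525·√8 / √(1−0.204756) = 1.279863 / 0.891765 = 1.435

1.435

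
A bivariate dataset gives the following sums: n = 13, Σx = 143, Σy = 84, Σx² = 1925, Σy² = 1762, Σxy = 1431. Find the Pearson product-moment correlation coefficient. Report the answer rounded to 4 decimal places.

Numerator: nΣxy − (Σx)(Σy) = 13·1431 − (143)(84) = 6591
Denominator: √[(nΣx²−(Σx)²)(nΣy²−(Σy)²)]
  nΣx²−(Σx)² = 13·1925 − 20449 = 4576;  nΣy²−(Σy)² = 13·1762 − 7056 = 15850
  √(4576·15850) = √72529600 = 8516.4312
r = 6591 / 8516.4312 = 0.7739

0.7739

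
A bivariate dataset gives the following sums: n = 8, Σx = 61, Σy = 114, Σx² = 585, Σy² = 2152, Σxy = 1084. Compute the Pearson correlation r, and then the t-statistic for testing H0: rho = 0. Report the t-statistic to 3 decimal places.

4.021

Numerator: nΣxy − (Σx)(Σy) = 8·1084 − (61)(114) = 1718
Denominator: √[(nΣx²−(Σx)²)(nΣy²−(Σy)²)]
  nΣx²−(Σx)² = 8·585 − 3721 = 959;  nΣy²−(Σy)² = 8·2152 − 12996 = 4220
  √(959·4220) = √4046980 = 2011.7107
r = 1718 / 2011.7107 = 0.8540
t = r·√(n−2)/√(1−r²) = 0.8540·√6 / √(1−0.729316) = 2.091864 / 0.520273 = 4.021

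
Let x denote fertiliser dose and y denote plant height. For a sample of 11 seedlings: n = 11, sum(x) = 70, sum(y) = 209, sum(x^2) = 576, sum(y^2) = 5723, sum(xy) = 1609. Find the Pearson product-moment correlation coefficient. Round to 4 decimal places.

0.5834

S_xy = nΣxy − ΣxΣy = 11·1609 − 70·209 = 17699 − 14630 = 3069
S_xx = nΣx² − (Σx)² = 11·576 − 70² = 6336 − 4900 = 1436
S_yy = nΣy² − (Σy)² = 11·5723 − 209² = 62953 − 43681 = 19272
r = S_xy / √(S_xx·S_yy) = 3069 / √(1436·19272) = 3069 / √27674592 = 3069 / 5260.6646 = 0.5834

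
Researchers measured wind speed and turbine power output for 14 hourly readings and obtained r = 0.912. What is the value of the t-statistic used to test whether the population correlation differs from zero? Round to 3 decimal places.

t = r·√(n−2) / √(1−r²) with r = 0.912, n = 14
  = 0.912·√12 / √(1 − 0.831744)
  = 0.912·3.464102 / 0.410190
  = 3.159261 / 0.410190 = 7.702

7.702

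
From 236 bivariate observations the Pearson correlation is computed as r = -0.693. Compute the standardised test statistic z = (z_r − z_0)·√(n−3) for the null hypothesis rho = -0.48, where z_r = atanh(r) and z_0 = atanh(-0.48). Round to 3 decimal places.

z_r = atanh(-0.693) = -0.853705,  z_0 = atanh(-0.48) = -0.522984
SE = 1/√(n−3) = 1/√233 = 0.065512
z = (z_r − z_0)/SE = (-0.853705 − (-0.522984)) / 0.065512 = -0.330721 / 0.065512 = -5.048

-5.048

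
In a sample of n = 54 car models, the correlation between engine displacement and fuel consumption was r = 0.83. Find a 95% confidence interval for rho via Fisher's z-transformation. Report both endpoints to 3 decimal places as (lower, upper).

z_r = atanh(0.83) = 1.188136;  SE = 1/√(n−3) = 1/√51 = 0.140028
z-limits: 1.188136 ± 1.960·0.140028 = 1.188136 ± 0.274455 = [0.913681, 1.462591]
ρ-limits: (tanh 0.913681, tanh 1.462591) = (0.723, 0.898)

(0.723, 0.898)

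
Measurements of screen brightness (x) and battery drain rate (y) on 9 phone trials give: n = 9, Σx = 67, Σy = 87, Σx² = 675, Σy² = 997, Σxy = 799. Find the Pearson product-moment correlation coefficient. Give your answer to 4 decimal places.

Numerator: nΣxy − (Σx)(Σy) = 9·799 − (67)(87) = 1362
Denominator: √[(nΣx²−(Σx)²)(nΣy²−(Σy)²)]
  nΣx²−(Σx)² = 9·675 − 4489 = 1586;  nΣy²−(Σy)² = 9·997 − 7569 = 1404
  √(1586·1404) = √2226744 = 1492.2279
r = 1362 / 1492.2279 = 0.9127

0.9127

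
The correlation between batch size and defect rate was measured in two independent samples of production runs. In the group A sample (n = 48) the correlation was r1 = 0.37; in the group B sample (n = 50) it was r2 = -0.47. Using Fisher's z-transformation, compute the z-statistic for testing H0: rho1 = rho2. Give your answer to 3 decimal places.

Fisher z-transforms: z1 = atanh(0.37) = 0.388423, z2 = atanh(-0.47) = -0.510070; difference d = 0.898493
Var(d) = 1/45 + 1/47 = 0.0222222 + 0.0212766 = 0.0434988
z = d/√Var(d) = 0.898493 / √0.0434988 = 0.898493 / 0.208564 = 4.308

4.308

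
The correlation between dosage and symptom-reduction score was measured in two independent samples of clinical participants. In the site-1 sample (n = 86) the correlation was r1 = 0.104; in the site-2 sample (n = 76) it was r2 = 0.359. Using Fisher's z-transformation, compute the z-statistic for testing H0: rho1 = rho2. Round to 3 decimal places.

-1.691

Fisher z-transforms: z1 = atanh(0.104) = 0.104377, z2 = atanh(0.359) = 0.375737; difference d = -0.271360
Var(d) = 1/83 + 1/73 = 0.0120482 + 0.0136986 = 0.0257468
z = d/√Var(d) = -0.271360 / √0.0257468 = -0.271360 / 0.160458 = -1.691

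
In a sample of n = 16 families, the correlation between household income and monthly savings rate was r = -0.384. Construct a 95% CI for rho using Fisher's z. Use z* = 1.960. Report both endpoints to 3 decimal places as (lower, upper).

Fisher z: z_r = atanh(r) = ½·ln((1+(-0.384))/(1−(-0.384))) = -0.404743
SE(z) = 1/√(n−3) = 1/√13 = 0.277350
95% ⇒ z* = 1.960; margin = 1.960·0.277350 = 0.543606
CI on z-scale: (-0.948349, 0.138863)
Back-transform: tanh(-0.948349) = -0.739035, tanh(0.138863) = 0.137977

(-0.739, 0.138)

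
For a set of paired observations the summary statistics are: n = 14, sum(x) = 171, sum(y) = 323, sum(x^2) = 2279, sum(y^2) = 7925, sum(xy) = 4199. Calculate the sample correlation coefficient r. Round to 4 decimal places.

0.8458

S_xy = nΣxy − ΣxΣy = 14·4199 − 171·323 = 58786 − 55233 = 3553
S_xx = nΣx² − (Σx)² = 14·2279 − 171² = 31906 − 29241 = 2665
S_yy = nΣy² − (Σy)² = 14·7925 − 323² = 110950 − 104329 = 6621
r = S_xy / √(S_xx·S_yy) = 3553 / √(2665·6621) = 3553 / √17644965 = 3553 / 4200.5910 = 0.8458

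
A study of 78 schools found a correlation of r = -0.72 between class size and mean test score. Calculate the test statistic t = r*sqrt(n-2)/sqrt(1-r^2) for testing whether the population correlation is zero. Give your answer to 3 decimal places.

t = r·√(n−2) / √(1−r²) with r = -0.72, n = 78
  = -0.72·√76 / √(1 − 0.5184)
  = -0.72·8.717798 / 0.693974
  = -6.276815 / 0.693974 = -9.045

-9.045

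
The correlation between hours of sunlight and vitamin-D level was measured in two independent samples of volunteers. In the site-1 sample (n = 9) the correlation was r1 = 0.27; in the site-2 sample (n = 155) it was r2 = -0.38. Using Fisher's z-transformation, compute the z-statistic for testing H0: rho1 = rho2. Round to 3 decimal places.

1.626

Fisher z-transforms: z1 = atanh(0.27) = 0.276864, z2 = atanh(-0.38) = -0.400060; difference d = 0.676924
Var(d) = 1/6 + 1/152 = 0.1666667 + 0.0065789 = 0.1732456
z = d/√Var(d) = 0.676924 / √0.1732456 = 0.676924 / 0.416228 = 1.626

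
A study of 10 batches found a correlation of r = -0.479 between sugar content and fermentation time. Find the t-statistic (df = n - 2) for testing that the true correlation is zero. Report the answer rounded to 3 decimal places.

t = r·√(n−2) / √(1−r²) with r = -0.479, n = 10
  = -0.479·√8 / √(1 − 0.229441)
  = -0.479·2.828427 / 0.877815
  = -1.354817 / 0.877815 = -1.543

-1.543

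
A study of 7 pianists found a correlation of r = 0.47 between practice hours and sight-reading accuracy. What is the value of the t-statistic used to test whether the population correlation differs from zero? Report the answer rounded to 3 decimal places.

t = r·√(n−2) / √(1−r²) with r = 0.47, n = 7
  = 0.47·√5 / √(1 − 0.2209)
  = 0.47·2.236068 / 0.882666
  = 1.050952 / 0.882666 = 1.191

1.191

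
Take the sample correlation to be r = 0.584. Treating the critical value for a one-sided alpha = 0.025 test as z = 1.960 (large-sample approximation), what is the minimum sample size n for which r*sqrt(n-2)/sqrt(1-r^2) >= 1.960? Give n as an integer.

Need r·√(n−2)/√(1−r²) ≥ 1.960
√(n−2) ≥ 1.960·√(1−0.341056) / 0.584 = 1.960·0.811754 / 0.584 = 2.7244
n−2 ≥ 7.4224  ⇒  n ≥ 9.4224
Smallest integer n = 10

10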